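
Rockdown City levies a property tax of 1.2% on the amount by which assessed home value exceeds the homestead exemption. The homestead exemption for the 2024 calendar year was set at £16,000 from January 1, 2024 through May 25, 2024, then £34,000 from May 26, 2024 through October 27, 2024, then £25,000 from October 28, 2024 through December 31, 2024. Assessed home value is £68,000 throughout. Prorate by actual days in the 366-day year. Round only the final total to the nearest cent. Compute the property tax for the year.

£513.34

January 1 – May 25, 2024: 146 days, exemption £16,000 → (£68,000 − £16,000) × 1.2% × 146/366 = £248.9180
May 26 – October 27, 2024: 155 days, exemption £34,000 → (£68,000 − £34,000) × 1.2% × 155/366 = £172.7869
October 28 – December 31, 2024: 65 days, exemption £25,000 → (£68,000 − £25,000) × 1.2% × 65/366 = £91.6393
Total = £513.3443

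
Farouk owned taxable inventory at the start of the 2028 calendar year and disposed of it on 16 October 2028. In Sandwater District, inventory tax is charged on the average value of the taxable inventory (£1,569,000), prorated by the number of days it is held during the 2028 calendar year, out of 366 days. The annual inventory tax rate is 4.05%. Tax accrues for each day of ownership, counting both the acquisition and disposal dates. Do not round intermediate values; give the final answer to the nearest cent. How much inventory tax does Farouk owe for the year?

£50,349.47

Days held (1 January – 16 October 2028): 290 out of 366
Tax = £1,569,000 × 4.05% × 290/366 = £50,349.4672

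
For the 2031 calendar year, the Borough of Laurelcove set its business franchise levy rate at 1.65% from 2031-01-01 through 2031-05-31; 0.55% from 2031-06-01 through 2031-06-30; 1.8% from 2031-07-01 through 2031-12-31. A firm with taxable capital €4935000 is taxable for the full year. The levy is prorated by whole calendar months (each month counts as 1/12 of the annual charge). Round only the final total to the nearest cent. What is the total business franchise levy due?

2031-01-01 to 2031-05-31: 5 months at 1.65% → €4935000 × 1.65% × 5/12 = €33928.1250
2031-06-01 to 2031-06-30: 1 month at 0.55% → €4935000 × 0.55% × 1/12 = €2261.8750
2031-07-01 to 2031-12-31: 6 months at 1.8% → €4935000 × 1.8% × 6/12 = €44415.0000
Total = €80605.0000

€80605.00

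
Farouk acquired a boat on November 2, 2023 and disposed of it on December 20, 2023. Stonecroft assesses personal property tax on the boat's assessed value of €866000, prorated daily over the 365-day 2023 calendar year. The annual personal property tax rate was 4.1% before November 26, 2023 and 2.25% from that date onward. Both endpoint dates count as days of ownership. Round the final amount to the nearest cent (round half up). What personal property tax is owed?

November 2 – November 25, 2023: 24 days at 4.1% → €866000 × 4.1% × 24/365 = €2334.6411
November 26 – December 20, 2023: 25 days at 2.25% → €866000 × 2.25% × 25/365 = €1334.5890
Total = €3669.2301

€3669.23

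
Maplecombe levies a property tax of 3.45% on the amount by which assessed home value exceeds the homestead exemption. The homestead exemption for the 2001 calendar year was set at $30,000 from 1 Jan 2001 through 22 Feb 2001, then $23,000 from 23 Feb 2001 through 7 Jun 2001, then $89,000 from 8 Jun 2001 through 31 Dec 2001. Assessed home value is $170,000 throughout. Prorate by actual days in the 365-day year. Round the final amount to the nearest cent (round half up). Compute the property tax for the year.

1 Jan – 22 Feb 2001: 53 days, exemption $30,000 → ($170,000 − $30,000) × 3.45% × 53/365 = $701.3425
23 Feb – 7 Jun 2001: 105 days, exemption $23,000 → ($170,000 − $23,000) × 3.45% × 105/365 = $1,458.9247
8 Jun – 31 Dec 2001: 207 days, exemption $89,000 → ($170,000 − $89,000) × 3.45% × 207/365 = $1,584.8260
Total = $3,745.0932

$3,745.09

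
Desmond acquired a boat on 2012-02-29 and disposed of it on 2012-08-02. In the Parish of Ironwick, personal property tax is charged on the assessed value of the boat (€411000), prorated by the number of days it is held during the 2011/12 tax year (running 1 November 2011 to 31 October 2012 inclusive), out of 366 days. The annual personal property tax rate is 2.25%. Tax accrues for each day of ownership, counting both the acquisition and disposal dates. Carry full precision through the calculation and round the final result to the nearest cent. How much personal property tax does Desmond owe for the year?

Days held (2012-02-29 to 2012-08-02): 156 out of 366
Tax = €411000 × 2.25% × 156/366 = €3941.5574

€3941.56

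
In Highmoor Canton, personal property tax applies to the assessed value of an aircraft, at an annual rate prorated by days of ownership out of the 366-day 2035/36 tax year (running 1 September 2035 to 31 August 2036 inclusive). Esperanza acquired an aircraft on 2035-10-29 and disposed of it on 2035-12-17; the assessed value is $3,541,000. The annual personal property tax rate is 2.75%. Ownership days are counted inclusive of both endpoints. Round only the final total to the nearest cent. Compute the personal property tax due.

$13,302.94

Days held (2035-10-29 to 2035-12-17): 50 out of 366
Tax = $3,541,000 × 2.75% × 50/366 = $13,302.9372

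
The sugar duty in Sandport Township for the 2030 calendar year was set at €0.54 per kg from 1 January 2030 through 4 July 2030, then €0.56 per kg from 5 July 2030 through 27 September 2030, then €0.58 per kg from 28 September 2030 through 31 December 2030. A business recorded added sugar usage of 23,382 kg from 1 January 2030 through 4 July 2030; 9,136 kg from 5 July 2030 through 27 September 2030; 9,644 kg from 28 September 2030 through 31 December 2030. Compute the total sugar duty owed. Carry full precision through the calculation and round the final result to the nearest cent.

€23,335.96

1 January – 4 July 2030: 23,382 kg at €0.54/kg → €12,626.28
5 July – 27 September 2030: 9,136 kg at €0.56/kg → €5,116.16
28 September – 31 December 2030: 9,644 kg at €0.58/kg → €5,593.52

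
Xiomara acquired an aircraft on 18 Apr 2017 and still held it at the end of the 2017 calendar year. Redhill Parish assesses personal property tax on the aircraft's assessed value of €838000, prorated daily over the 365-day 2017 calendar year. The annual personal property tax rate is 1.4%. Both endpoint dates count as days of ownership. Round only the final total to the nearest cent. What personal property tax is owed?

€8292.76

Days held (18 Apr – 31 Dec 2017): 258 out of 365
Tax = €838000 × 1.4% × 258/365 = €8292.7562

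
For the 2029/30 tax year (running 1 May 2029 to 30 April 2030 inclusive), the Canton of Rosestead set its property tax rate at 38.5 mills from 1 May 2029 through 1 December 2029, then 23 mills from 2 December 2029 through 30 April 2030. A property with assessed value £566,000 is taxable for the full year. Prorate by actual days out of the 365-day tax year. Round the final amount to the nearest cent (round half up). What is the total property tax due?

£18,185.66

1 May – 1 December 2029: 215 days at 38.5 mills → £566,000 × 3.85% × 215/365 = £12,835.7945
2 December 2029 – 30 April 2030: 150 days at 23 mills → £566,000 × 2.3% × 150/365 = £5,349.8630
Total = £18,185.6575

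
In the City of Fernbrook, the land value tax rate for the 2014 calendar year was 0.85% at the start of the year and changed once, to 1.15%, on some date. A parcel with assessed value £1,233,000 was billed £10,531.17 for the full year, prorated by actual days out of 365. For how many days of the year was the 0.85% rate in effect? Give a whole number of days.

Let d = days at the first rate; then 365 − d days at the second rate.
£1,233,000 × [0.85%·d + 1.15%·(365−d)] / 365 = £10,531.17
Solving gives d = 360, so the new rate took effect on 27 Dec 2014.

360 days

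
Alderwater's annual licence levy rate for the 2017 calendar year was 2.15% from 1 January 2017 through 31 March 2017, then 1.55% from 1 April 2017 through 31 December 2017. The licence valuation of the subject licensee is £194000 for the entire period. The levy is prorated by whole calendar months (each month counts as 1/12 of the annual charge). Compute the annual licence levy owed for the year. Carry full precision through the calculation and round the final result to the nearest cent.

1 January – 31 March 2017: 3 months at 2.15% → £194000 × 2.15% × 3/12 = £1042.7500
1 April – 31 December 2017: 9 months at 1.55% → £194000 × 1.55% × 9/12 = £2255.2500
Total = £3298.0000

£3298.00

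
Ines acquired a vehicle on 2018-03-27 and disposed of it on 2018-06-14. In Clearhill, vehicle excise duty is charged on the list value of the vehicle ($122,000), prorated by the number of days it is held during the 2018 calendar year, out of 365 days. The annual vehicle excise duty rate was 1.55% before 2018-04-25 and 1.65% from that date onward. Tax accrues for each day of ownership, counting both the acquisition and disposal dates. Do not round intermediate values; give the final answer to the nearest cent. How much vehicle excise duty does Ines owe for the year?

$431.51

2018-03-27 to 2018-04-24: 29 days at 1.55% → $122,000 × 1.55% × 29/365 = $150.2438
2018-04-25 to 2018-06-14: 51 days at 1.65% → $122,000 × 1.65% × 51/365 = $281.2685
Total = $431.5123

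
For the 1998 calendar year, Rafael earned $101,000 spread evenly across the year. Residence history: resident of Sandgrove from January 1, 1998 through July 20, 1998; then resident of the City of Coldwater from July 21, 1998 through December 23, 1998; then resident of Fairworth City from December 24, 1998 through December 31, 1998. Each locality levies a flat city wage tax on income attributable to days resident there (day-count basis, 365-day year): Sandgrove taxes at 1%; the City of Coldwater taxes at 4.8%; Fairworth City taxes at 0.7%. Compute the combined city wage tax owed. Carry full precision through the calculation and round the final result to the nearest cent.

Sandgrove, January 1 – July 20, 1998: 201 days → $101,000 × 1% × 201/365 = $556.1918
The City of Coldwater, July 21 – December 23, 1998: 156 days → $101,000 × 4.8% × 156/365 = $2,072.0219
Fairworth City, December 24 – December 31, 1998: 8 days → $101,000 × 0.7% × 8/365 = $15.4959
Total = $2,643.7096

$2,643.71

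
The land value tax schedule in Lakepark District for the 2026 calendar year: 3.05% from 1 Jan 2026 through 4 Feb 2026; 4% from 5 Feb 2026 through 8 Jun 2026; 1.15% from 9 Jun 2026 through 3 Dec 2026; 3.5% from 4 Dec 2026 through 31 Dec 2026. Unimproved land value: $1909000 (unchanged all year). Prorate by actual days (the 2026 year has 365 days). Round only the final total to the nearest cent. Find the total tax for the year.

$47356.28

1 Jan – 4 Feb 2026: 35 days at 3.05% → $1909000 × 3.05% × 35/365 = $5583.1712
5 Feb – 8 Jun 2026: 124 days at 4% → $1909000 × 4% × 124/365 = $25941.4795
9 Jun – 3 Dec 2026: 178 days at 1.15% → $1909000 × 1.15% × 178/365 = $10706.0904
4 Dec – 31 Dec 2026: 28 days at 3.5% → $1909000 × 3.5% × 28/365 = $5125.5342
Total = $47356.2753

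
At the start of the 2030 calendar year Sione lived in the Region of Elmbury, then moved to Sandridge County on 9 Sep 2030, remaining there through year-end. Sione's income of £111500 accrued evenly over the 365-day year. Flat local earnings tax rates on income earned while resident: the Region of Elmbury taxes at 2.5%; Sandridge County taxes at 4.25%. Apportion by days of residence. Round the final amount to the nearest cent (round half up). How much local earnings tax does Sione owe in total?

The Region of Elmbury, 1 Jan – 8 Sep 2030: 251 days → £111500 × 2.5% × 251/365 = £1916.8836
Sandridge County, 9 Sep – 31 Dec 2030: 114 days → £111500 × 4.25% × 114/365 = £1480.0479
Total = £3396.9315

£3396.93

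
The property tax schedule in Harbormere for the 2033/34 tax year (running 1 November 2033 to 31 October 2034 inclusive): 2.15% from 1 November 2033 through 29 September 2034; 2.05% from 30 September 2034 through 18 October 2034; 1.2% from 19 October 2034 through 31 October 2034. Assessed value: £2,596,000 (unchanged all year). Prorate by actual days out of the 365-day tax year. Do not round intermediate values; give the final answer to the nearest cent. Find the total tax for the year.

1 November 2033 – 29 September 2034: 333 days at 2.15% → £2,596,000 × 2.15% × 333/365 = £50,920.7178
30 September – 18 October 2034: 19 days at 2.05% → £2,596,000 × 2.05% × 19/365 = £2,770.2521
19 October – 31 October 2034: 13 days at 1.2% → £2,596,000 × 1.2% × 13/365 = £1,109.5233
Total = £54,800.4932

£54,800.49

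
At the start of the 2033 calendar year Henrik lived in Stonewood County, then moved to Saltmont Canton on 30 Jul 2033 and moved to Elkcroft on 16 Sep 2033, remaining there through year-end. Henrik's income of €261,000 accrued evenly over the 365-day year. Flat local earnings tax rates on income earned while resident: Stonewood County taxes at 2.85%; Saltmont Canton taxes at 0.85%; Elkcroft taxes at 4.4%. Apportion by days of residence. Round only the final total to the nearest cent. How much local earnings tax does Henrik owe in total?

€7,937.98

Stonewood County, 1 Jan – 29 Jul 2033: 210 days → €261,000 × 2.85% × 210/365 = €4,279.6849
Saltmont Canton, 30 Jul – 15 Sep 2033: 48 days → €261,000 × 0.85% × 48/365 = €291.7479
Elkcroft, 16 Sep – 31 Dec 2033: 107 days → €261,000 × 4.4% × 107/365 = €3,366.5425
Total = €7,937.9753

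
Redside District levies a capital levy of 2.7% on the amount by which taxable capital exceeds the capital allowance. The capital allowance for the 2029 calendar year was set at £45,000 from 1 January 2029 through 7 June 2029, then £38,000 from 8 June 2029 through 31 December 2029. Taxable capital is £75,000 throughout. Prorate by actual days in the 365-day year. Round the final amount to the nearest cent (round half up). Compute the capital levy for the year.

1 January – 7 June 2029: 158 days, exemption £45,000 → (£75,000 − £45,000) × 2.7% × 158/365 = £350.6301
8 June – 31 December 2029: 207 days, exemption £38,000 → (£75,000 − £38,000) × 2.7% × 207/365 = £566.5562
Total = £917.1863

£917.19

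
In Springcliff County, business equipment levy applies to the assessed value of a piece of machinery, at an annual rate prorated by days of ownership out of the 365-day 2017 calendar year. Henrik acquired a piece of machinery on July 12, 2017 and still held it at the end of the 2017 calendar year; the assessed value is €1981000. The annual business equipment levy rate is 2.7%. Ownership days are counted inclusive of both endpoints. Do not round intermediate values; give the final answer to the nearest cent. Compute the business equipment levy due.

€25351.37

Days held (July 12 – December 31, 2017): 173 out of 365
Tax = €1981000 × 2.7% × 173/365 = €25351.3726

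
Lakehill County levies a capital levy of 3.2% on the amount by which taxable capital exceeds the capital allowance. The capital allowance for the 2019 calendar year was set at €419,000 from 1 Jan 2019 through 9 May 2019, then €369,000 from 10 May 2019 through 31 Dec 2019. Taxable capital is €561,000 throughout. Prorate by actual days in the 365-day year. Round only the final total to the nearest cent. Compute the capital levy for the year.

1 Jan – 9 May 2019: 129 days, exemption €419,000 → (€561,000 − €419,000) × 3.2% × 129/365 = €1,605.9616
10 May – 31 Dec 2019: 236 days, exemption €369,000 → (€561,000 − €369,000) × 3.2% × 236/365 = €3,972.5589
Total = €5,578.5205

€5,578.52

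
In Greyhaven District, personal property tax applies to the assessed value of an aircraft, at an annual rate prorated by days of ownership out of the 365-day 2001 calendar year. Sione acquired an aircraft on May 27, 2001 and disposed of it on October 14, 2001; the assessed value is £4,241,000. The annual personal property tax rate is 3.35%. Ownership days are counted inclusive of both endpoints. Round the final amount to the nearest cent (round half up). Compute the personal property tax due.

Days held (May 27 – October 14, 2001): 141 out of 365
Tax = £4,241,000 × 3.35% × 141/365 = £54,883.1877

£54,883.19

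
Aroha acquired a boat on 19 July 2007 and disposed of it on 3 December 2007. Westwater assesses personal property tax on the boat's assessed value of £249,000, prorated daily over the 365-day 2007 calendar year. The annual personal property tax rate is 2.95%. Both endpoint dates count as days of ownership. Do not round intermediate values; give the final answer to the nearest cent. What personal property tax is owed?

Days held (19 July – 3 December 2007): 138 out of 365
Tax = £249,000 × 2.95% × 138/365 = £2,777.2027

£2,777.20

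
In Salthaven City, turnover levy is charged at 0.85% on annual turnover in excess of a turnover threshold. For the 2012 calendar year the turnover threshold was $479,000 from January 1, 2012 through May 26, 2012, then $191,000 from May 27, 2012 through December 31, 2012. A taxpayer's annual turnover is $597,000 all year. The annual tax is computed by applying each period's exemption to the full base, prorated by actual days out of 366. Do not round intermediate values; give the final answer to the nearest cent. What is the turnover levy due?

January 1 – May 26, 2012: 147 days, exemption $479,000 → ($597,000 − $479,000) × 0.85% × 147/366 = $402.8443
May 27 – December 31, 2012: 219 days, exemption $191,000 → ($597,000 − $191,000) × 0.85% × 219/366 = $2,064.9426
Total = $2,467.7869

$2,467.79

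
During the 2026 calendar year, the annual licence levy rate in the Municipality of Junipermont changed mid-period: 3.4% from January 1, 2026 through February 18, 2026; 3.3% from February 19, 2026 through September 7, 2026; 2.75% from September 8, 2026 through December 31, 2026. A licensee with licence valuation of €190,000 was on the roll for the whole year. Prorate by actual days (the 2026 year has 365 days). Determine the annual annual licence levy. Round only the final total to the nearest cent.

€5,966.26

January 1 – February 18, 2026: 49 days at 3.4% → €190,000 × 3.4% × 49/365 = €867.2329
February 19 – September 7, 2026: 201 days at 3.3% → €190,000 × 3.3% × 201/365 = €3,452.7945
September 8 – December 31, 2026: 115 days at 2.75% → €190,000 × 2.75% × 115/365 = €1,646.2329
Total = €5,966.2603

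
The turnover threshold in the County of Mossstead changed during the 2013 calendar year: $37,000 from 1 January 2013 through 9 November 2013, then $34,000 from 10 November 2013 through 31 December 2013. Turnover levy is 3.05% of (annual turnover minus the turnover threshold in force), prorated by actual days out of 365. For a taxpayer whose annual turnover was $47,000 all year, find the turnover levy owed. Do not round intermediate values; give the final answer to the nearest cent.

$318.04

1 January – 9 November 2013: 313 days, exemption $37,000 → ($47,000 − $37,000) × 3.05% × 313/365 = $261.5479
10 November – 31 December 2013: 52 days, exemption $34,000 → ($47,000 − $34,000) × 3.05% × 52/365 = $56.4877
Total = $318.0356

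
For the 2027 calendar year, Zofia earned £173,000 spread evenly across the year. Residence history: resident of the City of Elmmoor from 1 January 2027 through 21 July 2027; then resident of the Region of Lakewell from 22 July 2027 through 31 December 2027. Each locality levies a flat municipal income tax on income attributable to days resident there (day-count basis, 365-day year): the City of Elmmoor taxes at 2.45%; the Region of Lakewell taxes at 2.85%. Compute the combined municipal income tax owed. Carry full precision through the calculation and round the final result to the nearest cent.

£4,547.53

The City of Elmmoor, 1 January – 21 July 2027: 202 days → £173,000 × 2.45% × 202/365 = £2,345.6904
The Region of Lakewell, 22 July – 31 December 2027: 163 days → £173,000 × 2.85% × 163/365 = £2,201.8397
Total = £4,547.5301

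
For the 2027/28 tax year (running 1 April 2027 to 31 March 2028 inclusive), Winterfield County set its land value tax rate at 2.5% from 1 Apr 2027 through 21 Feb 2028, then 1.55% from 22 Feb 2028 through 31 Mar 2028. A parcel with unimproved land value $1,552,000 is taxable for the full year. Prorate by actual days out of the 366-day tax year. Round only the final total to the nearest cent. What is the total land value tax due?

1 Apr 2027 – 21 Feb 2028: 327 days at 2.5% → $1,552,000 × 2.5% × 327/366 = $34,665.5738
22 Feb – 31 Mar 2028: 39 days at 1.55% → $1,552,000 × 1.55% × 39/366 = $2,563.3443
Total = $37,228.9180

$37,228.92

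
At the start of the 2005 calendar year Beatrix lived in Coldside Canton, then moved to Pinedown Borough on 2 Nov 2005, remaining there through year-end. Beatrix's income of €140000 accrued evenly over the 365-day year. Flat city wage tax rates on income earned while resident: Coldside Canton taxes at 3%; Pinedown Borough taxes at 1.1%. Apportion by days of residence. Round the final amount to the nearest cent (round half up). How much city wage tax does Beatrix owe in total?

€3762.74

Coldside Canton, 1 Jan – 1 Nov 2005: 305 days → €140000 × 3% × 305/365 = €3509.5890
Pinedown Borough, 2 Nov – 31 Dec 2005: 60 days → €140000 × 1.1% × 60/365 = €253.1507
Total = €3762.7397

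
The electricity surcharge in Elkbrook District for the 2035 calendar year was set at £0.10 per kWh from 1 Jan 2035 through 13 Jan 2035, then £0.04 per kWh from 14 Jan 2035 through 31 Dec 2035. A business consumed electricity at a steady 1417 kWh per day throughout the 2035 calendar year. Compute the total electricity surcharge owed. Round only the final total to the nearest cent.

1 Jan – 13 Jan 2035: 13 days × 1417 kWh/day = 18,421 kWh at £0.10/kWh → £1,842.10
14 Jan – 31 Dec 2035: 352 days × 1417 kWh/day = 498,784 kWh at £0.04/kWh → £19,951.36

£21,793.46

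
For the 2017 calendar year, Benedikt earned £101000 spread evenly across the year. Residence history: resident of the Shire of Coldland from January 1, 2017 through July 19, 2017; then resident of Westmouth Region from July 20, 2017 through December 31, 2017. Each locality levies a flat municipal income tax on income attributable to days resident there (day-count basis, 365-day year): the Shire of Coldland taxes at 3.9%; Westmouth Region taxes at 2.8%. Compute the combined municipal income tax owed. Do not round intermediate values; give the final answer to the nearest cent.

The Shire of Coldland, January 1 – July 19, 2017: 200 days → £101000 × 3.9% × 200/365 = £2158.3562
Westmouth Region, July 20 – December 31, 2017: 165 days → £101000 × 2.8% × 165/365 = £1278.4110
Total = £3436.7671

£3436.77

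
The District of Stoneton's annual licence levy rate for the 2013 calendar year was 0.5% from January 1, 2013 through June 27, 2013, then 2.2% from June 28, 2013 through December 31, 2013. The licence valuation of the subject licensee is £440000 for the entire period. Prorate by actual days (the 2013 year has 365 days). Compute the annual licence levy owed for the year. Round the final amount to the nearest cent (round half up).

January 1 – June 27, 2013: 178 days at 0.5% → £440000 × 0.5% × 178/365 = £1072.8767
June 28 – December 31, 2013: 187 days at 2.2% → £440000 × 2.2% × 187/365 = £4959.3425
Total = £6032.2192

£6032.22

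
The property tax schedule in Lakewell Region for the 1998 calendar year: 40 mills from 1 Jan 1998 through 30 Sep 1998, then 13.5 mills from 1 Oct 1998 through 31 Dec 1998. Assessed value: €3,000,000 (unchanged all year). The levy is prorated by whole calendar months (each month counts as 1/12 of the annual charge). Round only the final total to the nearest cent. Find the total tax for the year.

1 Jan – 30 Sep 1998: 9 months at 40 mills → €3,000,000 × 4% × 9/12 = €90,000.0000
1 Oct – 31 Dec 1998: 3 months at 13.5 mills → €3,000,000 × 1.35% × 3/12 = €10,125.0000
Total = €100,125.0000

€100,125.00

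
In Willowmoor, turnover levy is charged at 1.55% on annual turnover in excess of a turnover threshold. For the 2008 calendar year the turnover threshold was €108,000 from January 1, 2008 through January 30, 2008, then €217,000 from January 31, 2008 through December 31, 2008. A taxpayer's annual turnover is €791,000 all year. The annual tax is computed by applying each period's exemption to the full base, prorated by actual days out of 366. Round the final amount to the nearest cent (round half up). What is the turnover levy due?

January 1 – January 30, 2008: 30 days, exemption €108,000 → (€791,000 − €108,000) × 1.55% × 30/366 = €867.7459
January 31 – December 31, 2008: 336 days, exemption €217,000 → (€791,000 − €217,000) × 1.55% × 336/366 = €8,167.7377
Total = €9,035.4836

€9,035.48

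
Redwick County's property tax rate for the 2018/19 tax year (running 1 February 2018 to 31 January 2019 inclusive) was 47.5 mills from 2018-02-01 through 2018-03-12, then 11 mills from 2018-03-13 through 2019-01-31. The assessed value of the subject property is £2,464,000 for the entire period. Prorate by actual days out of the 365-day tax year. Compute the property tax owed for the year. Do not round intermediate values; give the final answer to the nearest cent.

£36,960.00

2018-02-01 to 2018-03-12: 40 days at 47.5 mills → £2,464,000 × 4.75% × 40/365 = £12,826.3014
2018-03-13 to 2019-01-31: 325 days at 11 mills → £2,464,000 × 1.1% × 325/365 = £24,133.6986
Total = £36,960.0000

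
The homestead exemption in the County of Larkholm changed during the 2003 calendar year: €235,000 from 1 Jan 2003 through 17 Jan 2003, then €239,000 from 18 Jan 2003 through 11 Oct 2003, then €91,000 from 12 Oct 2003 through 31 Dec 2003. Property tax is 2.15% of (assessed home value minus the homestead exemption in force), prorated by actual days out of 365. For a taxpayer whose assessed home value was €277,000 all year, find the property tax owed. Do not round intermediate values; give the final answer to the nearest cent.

€1,527.15

1 Jan – 17 Jan 2003: 17 days, exemption €235,000 → (€277,000 − €235,000) × 2.15% × 17/365 = €42.0575
18 Jan – 11 Oct 2003: 267 days, exemption €239,000 → (€277,000 − €239,000) × 2.15% × 267/365 = €597.6411
12 Oct – 31 Dec 2003: 81 days, exemption €91,000 → (€277,000 − €91,000) × 2.15% × 81/365 = €887.4493
Total = €1,527.1479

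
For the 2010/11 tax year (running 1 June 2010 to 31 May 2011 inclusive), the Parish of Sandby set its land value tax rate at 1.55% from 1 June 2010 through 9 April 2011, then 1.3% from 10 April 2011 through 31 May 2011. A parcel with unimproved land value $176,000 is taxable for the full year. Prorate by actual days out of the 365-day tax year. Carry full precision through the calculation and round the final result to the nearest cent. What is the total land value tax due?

$2,665.32

1 June 2010 – 9 April 2011: 313 days at 1.55% → $176,000 × 1.55% × 313/365 = $2,339.3534
10 April – 31 May 2011: 52 days at 1.3% → $176,000 × 1.3% × 52/365 = $325.9616
Total = $2,665.3151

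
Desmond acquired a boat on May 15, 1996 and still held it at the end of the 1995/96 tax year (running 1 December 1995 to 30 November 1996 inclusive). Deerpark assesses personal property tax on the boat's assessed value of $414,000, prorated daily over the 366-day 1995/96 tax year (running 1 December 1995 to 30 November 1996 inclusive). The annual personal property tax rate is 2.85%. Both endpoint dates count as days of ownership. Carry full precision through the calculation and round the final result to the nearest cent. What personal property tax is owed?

$6,447.54

Days held (May 15 – November 30, 1996): 200 out of 366
Tax = $414,000 × 2.85% × 200/366 = $6,447.5410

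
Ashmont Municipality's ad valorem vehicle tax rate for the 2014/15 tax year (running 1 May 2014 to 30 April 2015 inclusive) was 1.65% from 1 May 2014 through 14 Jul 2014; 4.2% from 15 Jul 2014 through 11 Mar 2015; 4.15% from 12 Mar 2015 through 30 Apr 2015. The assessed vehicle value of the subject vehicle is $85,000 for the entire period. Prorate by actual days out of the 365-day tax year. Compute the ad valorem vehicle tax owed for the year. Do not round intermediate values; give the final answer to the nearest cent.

1 May – 14 Jul 2014: 75 days at 1.65% → $85,000 × 1.65% × 75/365 = $288.1849
15 Jul 2014 – 11 Mar 2015: 240 days at 4.2% → $85,000 × 4.2% × 240/365 = $2,347.3973
12 Mar – 30 Apr 2015: 50 days at 4.15% → $85,000 × 4.15% × 50/365 = $483.2192
Total = $3,118.8014

$3,118.80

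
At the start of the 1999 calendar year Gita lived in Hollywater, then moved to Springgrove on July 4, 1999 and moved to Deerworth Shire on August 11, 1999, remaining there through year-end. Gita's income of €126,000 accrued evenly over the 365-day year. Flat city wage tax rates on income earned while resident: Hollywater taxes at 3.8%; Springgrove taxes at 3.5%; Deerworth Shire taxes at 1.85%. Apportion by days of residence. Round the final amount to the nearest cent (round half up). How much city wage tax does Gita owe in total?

Hollywater, January 1 – July 3, 1999: 184 days → €126,000 × 3.8% × 184/365 = €2,413.6767
Springgrove, July 4 – August 10, 1999: 38 days → €126,000 × 3.5% × 38/365 = €459.1233
Deerworth Shire, August 11 – December 31, 1999: 143 days → €126,000 × 1.85% × 143/365 = €913.2411
Total = €3,786.0411

€3,786.04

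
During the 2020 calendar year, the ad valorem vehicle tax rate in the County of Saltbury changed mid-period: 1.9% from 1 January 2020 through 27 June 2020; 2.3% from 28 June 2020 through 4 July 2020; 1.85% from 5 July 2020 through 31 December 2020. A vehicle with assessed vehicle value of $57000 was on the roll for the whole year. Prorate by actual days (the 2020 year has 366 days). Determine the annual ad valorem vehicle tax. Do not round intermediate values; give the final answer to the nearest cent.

1 January – 27 June 2020: 179 days at 1.9% → $57000 × 1.9% × 179/366 = $529.6639
28 June – 4 July 2020: 7 days at 2.3% → $57000 × 2.3% × 7/366 = $25.0738
5 July – 31 December 2020: 180 days at 1.85% → $57000 × 1.85% × 180/366 = $518.6066
Total = $1073.3443

$1073.34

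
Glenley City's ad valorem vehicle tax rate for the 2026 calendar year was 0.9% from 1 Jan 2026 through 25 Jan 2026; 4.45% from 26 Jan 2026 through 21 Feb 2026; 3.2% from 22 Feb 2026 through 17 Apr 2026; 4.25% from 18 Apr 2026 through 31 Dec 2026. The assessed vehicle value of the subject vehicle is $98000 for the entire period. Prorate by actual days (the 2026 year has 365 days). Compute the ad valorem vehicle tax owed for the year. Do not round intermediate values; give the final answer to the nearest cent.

1 Jan – 25 Jan 2026: 25 days at 0.9% → $98000 × 0.9% × 25/365 = $60.4110
26 Jan – 21 Feb 2026: 27 days at 4.45% → $98000 × 4.45% × 27/365 = $322.5945
22 Feb – 17 Apr 2026: 55 days at 3.2% → $98000 × 3.2% × 55/365 = $472.5479
18 Apr – 31 Dec 2026: 258 days at 4.25% → $98000 × 4.25% × 258/365 = $2944.0274
Total = $3799.5808

$3799.58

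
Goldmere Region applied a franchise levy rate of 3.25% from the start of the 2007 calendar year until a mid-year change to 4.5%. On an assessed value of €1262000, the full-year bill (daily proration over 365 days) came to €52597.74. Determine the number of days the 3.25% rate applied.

97 days

Let d = days at the first rate; then 365 − d days at the second rate.
€1262000 × [3.25%·d + 4.5%·(365−d)] / 365 = €52597.74
Solving gives d = 97, so the new rate took effect on 8 Apr 2007.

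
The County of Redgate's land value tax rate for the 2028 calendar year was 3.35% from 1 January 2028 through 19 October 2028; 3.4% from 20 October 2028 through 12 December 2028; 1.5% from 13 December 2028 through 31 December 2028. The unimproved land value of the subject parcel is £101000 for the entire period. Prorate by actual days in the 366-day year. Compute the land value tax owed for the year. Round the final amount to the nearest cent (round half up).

1 January – 19 October 2028: 293 days at 3.35% → £101000 × 3.35% × 293/366 = £2708.6489
20 October – 12 December 2028: 54 days at 3.4% → £101000 × 3.4% × 54/366 = £506.6557
13 December – 31 December 2028: 19 days at 1.5% → £101000 × 1.5% × 19/366 = £78.6475
Total = £3293.9522

£3293.95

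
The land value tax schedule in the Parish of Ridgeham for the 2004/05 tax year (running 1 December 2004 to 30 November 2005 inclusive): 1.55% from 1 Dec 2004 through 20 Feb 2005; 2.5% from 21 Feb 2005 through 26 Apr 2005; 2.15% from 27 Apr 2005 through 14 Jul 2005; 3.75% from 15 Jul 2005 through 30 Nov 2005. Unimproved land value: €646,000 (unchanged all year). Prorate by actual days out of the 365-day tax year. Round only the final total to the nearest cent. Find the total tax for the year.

1 Dec 2004 – 20 Feb 2005: 82 days at 1.55% → €646,000 × 1.55% × 82/365 = €2,249.4959
21 Feb – 26 Apr 2005: 65 days at 2.5% → €646,000 × 2.5% × 65/365 = €2,876.0274
27 Apr – 14 Jul 2005: 79 days at 2.15% → €646,000 × 2.15% × 79/365 = €3,006.1123
15 Jul – 30 Nov 2005: 139 days at 3.75% → €646,000 × 3.75% × 139/365 = €9,225.4110
Total = €17,357.0466

€17,357.05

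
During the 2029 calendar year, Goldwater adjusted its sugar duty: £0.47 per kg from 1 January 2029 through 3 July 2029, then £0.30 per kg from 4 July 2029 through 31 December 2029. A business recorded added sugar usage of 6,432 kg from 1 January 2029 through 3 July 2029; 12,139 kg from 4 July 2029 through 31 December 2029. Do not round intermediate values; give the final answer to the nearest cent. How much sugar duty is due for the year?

1 January – 3 July 2029: 6,432 kg at £0.47/kg → £3023.04
4 July – 31 December 2029: 12,139 kg at £0.30/kg → £3641.70

£6664.74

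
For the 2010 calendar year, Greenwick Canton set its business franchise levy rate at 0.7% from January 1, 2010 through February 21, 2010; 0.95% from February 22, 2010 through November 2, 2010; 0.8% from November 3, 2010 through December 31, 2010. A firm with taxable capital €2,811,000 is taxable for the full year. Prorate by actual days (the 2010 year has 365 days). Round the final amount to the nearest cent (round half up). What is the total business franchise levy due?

January 1 – February 21, 2010: 52 days at 0.7% → €2,811,000 × 0.7% × 52/365 = €2,803.2986
February 22 – November 2, 2010: 254 days at 0.95% → €2,811,000 × 0.95% × 254/365 = €18,583.4055
November 3 – December 31, 2010: 59 days at 0.8% → €2,811,000 × 0.8% × 59/365 = €3,635.0466
Total = €25,021.7507

€25,021.75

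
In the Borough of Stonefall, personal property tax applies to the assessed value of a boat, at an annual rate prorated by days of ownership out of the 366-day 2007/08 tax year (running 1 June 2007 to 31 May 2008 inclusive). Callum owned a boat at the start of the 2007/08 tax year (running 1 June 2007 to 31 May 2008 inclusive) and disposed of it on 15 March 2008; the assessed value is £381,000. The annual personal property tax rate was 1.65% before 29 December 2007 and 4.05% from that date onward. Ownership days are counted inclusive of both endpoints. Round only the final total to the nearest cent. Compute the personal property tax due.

£6,912.65

1 June – 28 December 2007: 211 days at 1.65% → £381,000 × 1.65% × 211/366 = £3,624.1844
29 December 2007 – 15 March 2008: 78 days at 4.05% → £381,000 × 4.05% × 78/366 = £3,288.4672
Total = £6,912.6516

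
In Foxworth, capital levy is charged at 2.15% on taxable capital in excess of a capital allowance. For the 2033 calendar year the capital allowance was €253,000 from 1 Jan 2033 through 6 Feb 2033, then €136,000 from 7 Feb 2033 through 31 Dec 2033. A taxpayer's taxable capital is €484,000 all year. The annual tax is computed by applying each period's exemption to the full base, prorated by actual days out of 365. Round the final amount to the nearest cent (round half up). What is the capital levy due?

€7,227.00

1 Jan – 6 Feb 2033: 37 days, exemption €253,000 → (€484,000 − €253,000) × 2.15% × 37/365 = €503.4534
7 Feb – 31 Dec 2033: 328 days, exemption €136,000 → (€484,000 − €136,000) × 2.15% × 328/365 = €6,723.5507
Total = €7,227.0041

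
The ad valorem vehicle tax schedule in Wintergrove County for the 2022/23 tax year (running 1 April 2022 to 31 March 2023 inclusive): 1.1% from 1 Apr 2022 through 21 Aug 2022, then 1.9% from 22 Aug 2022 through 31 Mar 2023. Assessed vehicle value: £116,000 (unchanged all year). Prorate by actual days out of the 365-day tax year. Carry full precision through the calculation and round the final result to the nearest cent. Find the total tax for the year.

£1,840.43

1 Apr – 21 Aug 2022: 143 days at 1.1% → £116,000 × 1.1% × 143/365 = £499.9123
22 Aug 2022 – 31 Mar 2023: 222 days at 1.9% → £116,000 × 1.9% × 222/365 = £1,340.5151
Total = £1,840.4274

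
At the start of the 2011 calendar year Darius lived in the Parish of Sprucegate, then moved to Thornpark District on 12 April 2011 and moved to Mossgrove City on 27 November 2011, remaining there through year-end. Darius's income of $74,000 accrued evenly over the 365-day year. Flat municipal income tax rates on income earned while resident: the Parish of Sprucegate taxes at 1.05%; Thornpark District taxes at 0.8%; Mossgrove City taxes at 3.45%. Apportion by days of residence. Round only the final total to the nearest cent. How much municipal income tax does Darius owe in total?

The Parish of Sprucegate, 1 January – 11 April 2011: 101 days → $74,000 × 1.05% × 101/365 = $215.0055
Thornpark District, 12 April – 26 November 2011: 229 days → $74,000 × 0.8% × 229/365 = $371.4192
Mossgrove City, 27 November – 31 December 2011: 35 days → $74,000 × 3.45% × 35/365 = $244.8082
Total = $831.2329

$831.23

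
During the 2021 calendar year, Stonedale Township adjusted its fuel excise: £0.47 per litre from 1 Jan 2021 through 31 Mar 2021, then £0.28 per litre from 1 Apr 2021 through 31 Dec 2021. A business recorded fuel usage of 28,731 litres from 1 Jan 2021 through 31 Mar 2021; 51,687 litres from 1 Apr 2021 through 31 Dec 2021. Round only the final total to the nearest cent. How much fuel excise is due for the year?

£27,975.93

1 Jan – 31 Mar 2021: 28,731 litres at £0.47/litre → £13,503.57
1 Apr – 31 Dec 2021: 51,687 litres at £0.28/litre → £14,472.36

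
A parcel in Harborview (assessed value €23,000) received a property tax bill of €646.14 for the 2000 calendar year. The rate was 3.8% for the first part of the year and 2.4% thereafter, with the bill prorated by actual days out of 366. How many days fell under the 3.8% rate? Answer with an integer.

Let d = days at the first rate; then 366 − d days at the second rate.
€23,000 × [3.8%·d + 2.4%·(366−d)] / 366 = €646.14
Solving gives d = 107, so the new rate took effect on April 17, 2000.

107 days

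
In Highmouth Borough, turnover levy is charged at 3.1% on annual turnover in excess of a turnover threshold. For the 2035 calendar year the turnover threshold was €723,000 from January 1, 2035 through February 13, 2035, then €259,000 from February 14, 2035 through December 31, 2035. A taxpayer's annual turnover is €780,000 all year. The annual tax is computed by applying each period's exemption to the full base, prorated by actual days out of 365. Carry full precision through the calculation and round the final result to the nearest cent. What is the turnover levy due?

January 1 – February 13, 2035: 44 days, exemption €723,000 → (€780,000 − €723,000) × 3.1% × 44/365 = €213.0082
February 14 – December 31, 2035: 321 days, exemption €259,000 → (€780,000 − €259,000) × 3.1% × 321/365 = €14,204.0301
Total = €14,417.0384

€14,417.04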